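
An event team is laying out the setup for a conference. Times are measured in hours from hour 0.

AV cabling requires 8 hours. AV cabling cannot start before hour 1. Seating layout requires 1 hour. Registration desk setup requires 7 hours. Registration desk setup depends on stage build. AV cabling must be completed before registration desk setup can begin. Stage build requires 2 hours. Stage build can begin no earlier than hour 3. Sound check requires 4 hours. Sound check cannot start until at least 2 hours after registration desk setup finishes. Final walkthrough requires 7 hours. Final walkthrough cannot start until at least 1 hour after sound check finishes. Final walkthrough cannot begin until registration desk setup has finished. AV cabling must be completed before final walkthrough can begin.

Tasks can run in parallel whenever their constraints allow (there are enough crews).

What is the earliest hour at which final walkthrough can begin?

AV cabling waits on its own release at hour 1, so it starts at hour 1 and finishes at 1 + 8 = hour 9.
Stage build waits on its own release at hour 3, so it starts at hour 3 and finishes at 3 + 2 = hour 5.
Registration desk setup has to wait for stage build (finishes hour 5); AV cabling (finishes hour 9). The latest of these is hour 9, so registration desk setup runs hour 9 to 9 + 7 = hour 16.
Sound check cannot begin until registration desk setup (finishes hour 16, plus 2-hour gap → hour 18). It runs from hour 18 to 18 + 4 = hour 22.
Final walkthrough waits on sound check (finishes hour 22, plus 1-hour gap → hour 23); registration desk setup (finishes hour 16); AV cabling (finishes hour 9). The latest of these is hour 23, which is the earliest final walkthrough can start.

23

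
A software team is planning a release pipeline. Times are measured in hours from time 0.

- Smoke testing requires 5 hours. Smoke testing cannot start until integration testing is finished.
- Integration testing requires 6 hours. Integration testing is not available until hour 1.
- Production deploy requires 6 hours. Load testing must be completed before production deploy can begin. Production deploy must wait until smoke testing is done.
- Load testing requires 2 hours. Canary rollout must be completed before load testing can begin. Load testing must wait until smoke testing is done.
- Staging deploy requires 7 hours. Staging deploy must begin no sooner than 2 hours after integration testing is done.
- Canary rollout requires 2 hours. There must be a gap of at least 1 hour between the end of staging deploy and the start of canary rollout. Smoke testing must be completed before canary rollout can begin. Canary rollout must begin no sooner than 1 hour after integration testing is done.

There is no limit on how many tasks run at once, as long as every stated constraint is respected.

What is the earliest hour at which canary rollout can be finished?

19

Integration testing waits on its own release at hour 1, so it starts at hour 1 and finishes at 1 + 6 = hour 7.
Smoke testing waits on integration testing (finishes hour 7), so it starts at hour 7 and finishes at 7 + 5 = hour 12.
Staging deploy waits on integration testing (finishes hour 7, plus 2-hour gap → hour 9), so it starts at hour 9 and finishes at 9 + 7 = hour 16.
For canary rollout: staging deploy (finishes hour 16, plus 1-hour gap → hour 17); smoke testing (finishes hour 12); integration testing (finishes hour 7, plus 1-hour gap → hour 8). Taking the maximum gives a start of hour 17, and it finishes at 17 + 2 = hour 19.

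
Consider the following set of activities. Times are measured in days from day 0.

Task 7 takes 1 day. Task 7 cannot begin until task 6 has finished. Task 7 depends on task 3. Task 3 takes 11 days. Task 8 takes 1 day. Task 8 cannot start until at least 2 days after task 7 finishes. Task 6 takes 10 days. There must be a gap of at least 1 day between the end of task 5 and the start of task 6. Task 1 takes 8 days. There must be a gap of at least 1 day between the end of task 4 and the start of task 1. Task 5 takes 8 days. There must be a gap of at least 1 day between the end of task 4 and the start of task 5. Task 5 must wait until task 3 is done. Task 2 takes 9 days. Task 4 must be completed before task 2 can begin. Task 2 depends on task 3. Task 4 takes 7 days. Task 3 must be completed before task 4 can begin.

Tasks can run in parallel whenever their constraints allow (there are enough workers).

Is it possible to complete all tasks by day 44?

Nothing blocks task 3, so it runs from day 0 to day 11.
After task 3 (finishes day 11), task 4 can start at day 11 and finishes at day 18.
Task 5 cannot start until task 4 (finishes day 18, plus 1-day gap → day 19); task 3 (finishes day 11). The controlling bound is day 19, so task 5 finishes at 19 + 8 = day 27.
Task 6 waits on task 5 (finishes day 27, plus 1-day gap → day 28), so it starts at day 28 and finishes at 28 + 10 = day 38.
Task 7 has to wait for task 6 (finishes day 38); task 3 (finishes day 11). The latest of these is day 38, so task 7 runs day 38 to 38 + 1 = day 39.
Task 8 cannot begin until task 7 (finishes day 39, plus 2-day gap → day 41). It runs from day 41 to 41 + 1 = day 42.
Task 2 cannot start until task 4 (finishes day 18); task 3 (finishes day 11). The controlling bound is day 18, so task 2 finishes at 18 + 9 = day 27.
Task 1 waits on task 4 (finishes day 18, plus 1-day gap → day 19), so it starts at day 19 and finishes at 19 + 8 = day 27.
Every task is finished by day 42, which is no later than the deadline of 44, so the schedule is feasible.

Yes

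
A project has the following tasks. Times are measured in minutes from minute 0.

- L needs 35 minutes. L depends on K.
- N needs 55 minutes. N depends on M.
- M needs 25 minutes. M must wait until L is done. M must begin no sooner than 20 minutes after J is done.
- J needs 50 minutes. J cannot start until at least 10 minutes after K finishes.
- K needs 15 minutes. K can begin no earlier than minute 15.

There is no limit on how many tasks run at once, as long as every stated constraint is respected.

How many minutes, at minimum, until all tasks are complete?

190

After its own release at minute 15, K can start at minute 15 and finishes at minute 30.
After K (finishes minute 30), L can start at minute 30 and finishes at minute 65.
J waits on K (finishes minute 30, plus 10-minute gap → minute 40), so it starts at minute 40 and finishes at 40 + 50 = minute 90.
M needs all of L (finishes minute 65); J (finishes minute 90, plus 20-minute gap → minute 110). That puts its earliest start at minute 110; it finishes at 110 + 25 = minute 135.
N waits on M (finishes minute 135), so it starts at minute 135 and finishes at 135 + 55 = minute 190.
All tasks are finished once the last one completes. Finish times: J at 90, K at 30, L at 65, M at 135, N at 190. The latest is minute 190.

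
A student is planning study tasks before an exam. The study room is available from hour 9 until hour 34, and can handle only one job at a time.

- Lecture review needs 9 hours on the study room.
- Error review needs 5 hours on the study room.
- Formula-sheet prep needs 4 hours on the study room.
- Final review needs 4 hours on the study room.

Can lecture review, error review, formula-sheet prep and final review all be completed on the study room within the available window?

The study room window is 34 − 9 = 25 hours.
Running back to back, the jobs need 9 + 5 + 4 + 4 = 22 hours on the study room.
Since 22 ≤ 25, they fit within the window.

Yes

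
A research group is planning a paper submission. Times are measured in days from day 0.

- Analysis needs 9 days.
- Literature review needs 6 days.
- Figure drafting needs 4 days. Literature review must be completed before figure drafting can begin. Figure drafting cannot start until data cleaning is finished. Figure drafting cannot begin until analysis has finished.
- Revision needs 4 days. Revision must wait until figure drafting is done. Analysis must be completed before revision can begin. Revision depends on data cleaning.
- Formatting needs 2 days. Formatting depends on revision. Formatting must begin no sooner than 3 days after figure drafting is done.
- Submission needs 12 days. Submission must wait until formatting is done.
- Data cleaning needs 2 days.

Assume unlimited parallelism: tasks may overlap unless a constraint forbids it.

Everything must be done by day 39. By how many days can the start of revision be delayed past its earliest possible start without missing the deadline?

8

Nothing blocks analysis, so it runs from day 0 to day 9.
Data cleaning can start immediately at day 0; it finishes at day 2.
Literature review can start immediately at day 0; it finishes at day 6.
Figure drafting needs all of literature review (finishes day 6); data cleaning (finishes day 2); analysis (finishes day 9). That puts its earliest start at day 9; it finishes at 9 + 4 = day 13.
Revision has to wait for figure drafting (finishes day 13); analysis (finishes day 9); data cleaning (finishes day 2). The latest of these is day 13, so revision runs day 13 to 13 + 4 = day 17.

Working backward from the deadline:
Submission has no dependents, so it just needs to finish by day 39. Starting by 39 − 12 = day 27 achieves that.
Formatting has to be done before submission (must start by day 27). That means finishing by day 27, i.e. starting by 27 − 2 = day 25.
Revision feeds into formatting (must start by day 25); so revision must finish by day 25 and therefore start by day 21.
So revision can start as early as day 13 and as late as day 21, giving 21 − 13 = 8 days of slack.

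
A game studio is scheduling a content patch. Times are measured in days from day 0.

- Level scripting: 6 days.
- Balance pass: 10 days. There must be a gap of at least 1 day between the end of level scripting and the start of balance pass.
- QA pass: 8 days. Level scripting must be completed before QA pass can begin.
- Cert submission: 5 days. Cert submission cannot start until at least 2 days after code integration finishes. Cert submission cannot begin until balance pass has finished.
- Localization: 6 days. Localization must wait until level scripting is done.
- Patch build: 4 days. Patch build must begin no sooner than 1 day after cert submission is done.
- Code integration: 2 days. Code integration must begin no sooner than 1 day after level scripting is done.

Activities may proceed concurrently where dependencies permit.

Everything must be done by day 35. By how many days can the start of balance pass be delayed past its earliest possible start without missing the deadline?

Nothing blocks level scripting, so it runs from day 0 to day 6.
Balance pass waits on level scripting (finishes day 6, plus 1-day gap → day 7), so it starts at day 7 and finishes at 7 + 10 = day 17.

Working backward from the deadline:
Patch build has no dependents, so it just needs to finish by day 35. Starting by 35 − 4 = day 31 achieves that.
Cert submission must finish before patch build (must start by day 31, minus 1-day gap → day 30). With a 5-day duration, cert submission must start by 30 − 5 = day 25.
Since cert submission (must start by day 25) depends on it, balance pass must finish by day 25. Backing off its 10-day duration gives a latest start of day 15.
So balance pass can start as early as day 7 and as late as day 15, giving 15 − 7 = 8 days of slack.

8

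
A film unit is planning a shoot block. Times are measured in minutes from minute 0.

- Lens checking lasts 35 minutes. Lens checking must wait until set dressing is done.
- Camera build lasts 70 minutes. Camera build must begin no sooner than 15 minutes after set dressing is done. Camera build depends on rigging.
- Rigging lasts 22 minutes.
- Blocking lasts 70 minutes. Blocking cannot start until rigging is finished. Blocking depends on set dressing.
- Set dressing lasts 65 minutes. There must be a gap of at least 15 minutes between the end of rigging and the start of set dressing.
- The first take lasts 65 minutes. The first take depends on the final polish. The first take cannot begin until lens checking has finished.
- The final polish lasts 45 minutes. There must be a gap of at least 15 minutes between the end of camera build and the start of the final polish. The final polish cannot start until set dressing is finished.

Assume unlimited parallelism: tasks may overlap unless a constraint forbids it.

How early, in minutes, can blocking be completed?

172

Nothing blocks rigging, so it runs from minute 0 to minute 22.
Set dressing waits on rigging (finishes minute 22, plus 15-minute gap → minute 37), so it starts at minute 37 and finishes at 37 + 65 = minute 102.
Blocking has to wait for rigging (finishes minute 22); set dressing (finishes minute 102). The latest of these is minute 102, so blocking runs minute 102 to 102 + 70 = minute 172.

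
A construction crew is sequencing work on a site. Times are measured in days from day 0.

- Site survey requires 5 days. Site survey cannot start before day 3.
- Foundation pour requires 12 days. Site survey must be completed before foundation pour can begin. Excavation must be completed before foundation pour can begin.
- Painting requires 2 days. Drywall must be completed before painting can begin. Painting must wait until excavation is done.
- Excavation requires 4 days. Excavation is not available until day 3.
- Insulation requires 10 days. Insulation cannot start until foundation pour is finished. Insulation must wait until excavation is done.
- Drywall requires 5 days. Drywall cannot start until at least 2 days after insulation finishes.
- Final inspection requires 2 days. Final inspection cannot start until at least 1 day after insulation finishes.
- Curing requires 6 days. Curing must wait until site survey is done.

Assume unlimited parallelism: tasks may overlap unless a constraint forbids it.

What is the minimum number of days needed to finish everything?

Excavation waits on its own release at day 3, so it starts at day 3 and finishes at 3 + 4 = day 7.
After its own release at day 3, site survey can start at day 3 and finishes at day 8.
Curing cannot begin until site survey (finishes day 8). It runs from day 8 to 8 + 6 = day 14.
For foundation pour: site survey (finishes day 8); excavation (finishes day 7). Taking the maximum gives a start of day 8, and it finishes at 8 + 12 = day 20.
Insulation cannot start until foundation pour (finishes day 20); excavation (finishes day 7). The controlling bound is day 20, so insulation finishes at 20 + 10 = day 30.
Final inspection cannot begin until insulation (finishes day 30, plus 1-day gap → day 31). It runs from day 31 to 31 + 2 = day 33.
Drywall waits on insulation (finishes day 30, plus 2-day gap → day 32), so it starts at day 32 and finishes at 32 + 5 = day 37.
Painting cannot start until drywall (finishes day 37); excavation (finishes day 7). The controlling bound is day 37, so painting finishes at 37 + 2 = day 39.
All tasks are finished once the last one completes. Finish times: Site survey at 8, Excavation at 7, Foundation pour at 20, Curing at 14, Insulation at 30, Drywall at 37, Painting at 39, Final inspection at 33. The latest is day 39.

39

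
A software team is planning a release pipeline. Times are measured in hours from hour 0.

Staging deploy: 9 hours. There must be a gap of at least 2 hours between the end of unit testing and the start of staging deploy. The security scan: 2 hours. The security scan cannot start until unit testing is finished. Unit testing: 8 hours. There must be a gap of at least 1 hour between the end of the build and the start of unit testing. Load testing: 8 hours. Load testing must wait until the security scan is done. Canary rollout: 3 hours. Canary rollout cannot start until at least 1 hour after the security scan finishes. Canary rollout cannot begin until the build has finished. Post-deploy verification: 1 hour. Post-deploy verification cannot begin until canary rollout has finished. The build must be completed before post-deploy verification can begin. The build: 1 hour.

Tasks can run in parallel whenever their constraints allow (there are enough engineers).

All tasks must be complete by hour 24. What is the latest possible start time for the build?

3

Nothing follows post-deploy verification; the deadline of hour 24 is its only limit. It must start by 24 − 1 = hour 23.
Canary rollout feeds into post-deploy verification (must start by hour 23); so canary rollout must finish by hour 23 and therefore start by hour 20.
Load testing must finish by hour 24; it takes 8 hours, so it must start by 24 − 8 = hour 16.
For the security scan: canary rollout (must start by hour 20, minus 1-hour gap → hour 19); load testing (must start by hour 16). The most restrictive is hour 16; with a 2-hour duration, the security scan must start by hour 14.
To finish by hour 24, staging deploy (duration 9) must start no later than hour 15.
Unit testing has several dependents: the security scan (must start by hour 14); staging deploy (must start by hour 15, minus 2-hour gap → hour 13). The earliest of those limits is hour 13, so unit testing must start by 13 − 8 = hour 5.
The build must finish in time for unit testing (must start by hour 5, minus 1-hour gap → hour 4); canary rollout (must start by hour 20); post-deploy verification (must start by hour 23). The tightest is hour 4, so the build must start by 4 − 1 = hour 3.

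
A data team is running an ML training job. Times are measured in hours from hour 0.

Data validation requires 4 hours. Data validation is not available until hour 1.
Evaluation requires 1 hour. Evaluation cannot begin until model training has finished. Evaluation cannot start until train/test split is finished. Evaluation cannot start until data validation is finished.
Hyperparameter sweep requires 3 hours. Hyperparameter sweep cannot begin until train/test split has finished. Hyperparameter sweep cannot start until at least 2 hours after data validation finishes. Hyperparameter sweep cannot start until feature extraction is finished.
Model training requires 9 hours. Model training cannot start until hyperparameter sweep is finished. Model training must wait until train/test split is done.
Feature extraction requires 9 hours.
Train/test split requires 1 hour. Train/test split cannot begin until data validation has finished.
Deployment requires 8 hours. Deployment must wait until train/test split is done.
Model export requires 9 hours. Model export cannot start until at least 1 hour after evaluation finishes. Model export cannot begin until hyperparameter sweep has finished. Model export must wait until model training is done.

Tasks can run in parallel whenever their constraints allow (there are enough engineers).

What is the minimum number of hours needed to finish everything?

32

Feature extraction has no prerequisites, so it starts at hour 0 and finishes at hour 9.
Data validation waits on its own release at hour 1, so it starts at hour 1 and finishes at 1 + 4 = hour 5.
After data validation (finishes hour 5), train/test split can start at hour 5 and finishes at hour 6.
Deployment waits on train/test split (finishes hour 6), so it starts at hour 6 and finishes at 6 + 8 = hour 14.
Hyperparameter sweep has to wait for train/test split (finishes hour 6); data validation (finishes hour 5, plus 2-hour gap → hour 7); feature extraction (finishes hour 9). The latest of these is hour 9, so hyperparameter sweep runs hour 9 to 9 + 3 = hour 12.
Model training cannot start until hyperparameter sweep (finishes hour 12); train/test split (finishes hour 6). The controlling bound is hour 12, so model training finishes at 12 + 9 = hour 21.
For evaluation: model training (finishes hour 21); train/test split (finishes hour 6); data validation (finishes hour 5). Taking the maximum gives a start of hour 21, and it finishes at 21 + 1 = hour 22.
For model export: evaluation (finishes hour 22, plus 1-hour gap → hour 23); hyperparameter sweep (finishes hour 12); model training (finishes hour 21). Taking the maximum gives a start of hour 23, and it finishes at 23 + 9 = hour 32.
All tasks are finished once the last one completes. Finish times: Data validation at 5, Feature extraction at 9, Train/test split at 6, Hyperparameter sweep at 12, Model training at 21, Evaluation at 22, Model export at 32, Deployment at 14. The latest is hour 32.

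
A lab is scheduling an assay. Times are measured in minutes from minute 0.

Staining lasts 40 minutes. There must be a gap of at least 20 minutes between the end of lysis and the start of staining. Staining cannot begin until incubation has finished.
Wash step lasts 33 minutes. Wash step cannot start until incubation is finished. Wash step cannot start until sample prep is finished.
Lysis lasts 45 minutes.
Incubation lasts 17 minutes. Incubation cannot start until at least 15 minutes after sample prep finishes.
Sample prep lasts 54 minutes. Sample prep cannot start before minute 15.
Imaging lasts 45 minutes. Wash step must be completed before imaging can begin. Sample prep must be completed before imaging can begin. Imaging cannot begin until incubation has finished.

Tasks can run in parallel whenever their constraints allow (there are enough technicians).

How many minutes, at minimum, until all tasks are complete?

Nothing blocks lysis, so it runs from minute 0 to minute 45.
Sample prep waits on its own release at minute 15, so it starts at minute 15 and finishes at 15 + 54 = minute 69.
Incubation cannot begin until sample prep (finishes minute 69, plus 15-minute gap → minute 84). It runs from minute 84 to 84 + 17 = minute 101.
Staining has to wait for lysis (finishes minute 45, plus 20-minute gap → minute 65); incubation (finishes minute 101). The latest of these is minute 101, so staining runs minute 101 to 101 + 40 = minute 141.
Wash step cannot start until incubation (finishes minute 101); sample prep (finishes minute 69). The controlling bound is minute 101, so wash step finishes at 101 + 33 = minute 134.
For imaging: wash step (finishes minute 134); sample prep (finishes minute 69); incubation (finishes minute 101). Taking the maximum gives a start of minute 134, and it finishes at 134 + 45 = minute 179.
All tasks are finished once the last one completes. Finish times: Sample prep at 69, Lysis at 45, Incubation at 101, Wash step at 134, Staining at 141, Imaging at 179. The latest is minute 179.

179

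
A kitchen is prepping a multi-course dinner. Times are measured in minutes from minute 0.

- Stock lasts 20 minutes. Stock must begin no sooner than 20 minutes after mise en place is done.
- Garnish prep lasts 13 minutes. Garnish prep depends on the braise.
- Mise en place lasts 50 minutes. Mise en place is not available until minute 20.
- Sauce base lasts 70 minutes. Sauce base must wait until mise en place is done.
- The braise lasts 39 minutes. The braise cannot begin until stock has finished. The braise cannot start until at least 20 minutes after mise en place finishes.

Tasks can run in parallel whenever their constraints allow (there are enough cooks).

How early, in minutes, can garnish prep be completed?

162

Mise en place waits on its own release at minute 20, so it starts at minute 20 and finishes at 20 + 50 = minute 70.
Stock waits on mise en place (finishes minute 70, plus 20-minute gap → minute 90), so it starts at minute 90 and finishes at 90 + 20 = minute 110.
For the braise: stock (finishes minute 110); mise en place (finishes minute 70, plus 20-minute gap → minute 90). Taking the maximum gives a start of minute 110, and it finishes at 110 + 39 = minute 149.
Garnish prep cannot begin until the braise (finishes minute 149). It runs from minute 149 to 149 + 13 = minute 162.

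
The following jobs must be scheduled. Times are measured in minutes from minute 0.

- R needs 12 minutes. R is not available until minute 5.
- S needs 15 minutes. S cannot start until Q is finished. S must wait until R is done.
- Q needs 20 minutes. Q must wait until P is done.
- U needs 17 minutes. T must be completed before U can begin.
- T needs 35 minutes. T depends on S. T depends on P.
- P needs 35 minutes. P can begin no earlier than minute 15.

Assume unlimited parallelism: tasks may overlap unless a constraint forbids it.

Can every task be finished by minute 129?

After its own release at minute 5, R can start at minute 5 and finishes at minute 17.
P cannot begin until its own release at minute 15. It runs from minute 15 to 15 + 35 = minute 50.
Q waits on P (finishes minute 50), so it starts at minute 50 and finishes at 50 + 20 = minute 70.
S cannot start until Q (finishes minute 70); R (finishes minute 17). The controlling bound is minute 70, so S finishes at 70 + 15 = minute 85.
T cannot start until S (finishes minute 85); P (finishes minute 50). The controlling bound is minute 85, so T finishes at 85 + 35 = minute 120.
U cannot begin until T (finishes minute 120). It runs from minute 120 to 120 + 17 = minute 137.
The earliest everything can be done is minute 137, which is after the deadline of 129, so it is not possible.

No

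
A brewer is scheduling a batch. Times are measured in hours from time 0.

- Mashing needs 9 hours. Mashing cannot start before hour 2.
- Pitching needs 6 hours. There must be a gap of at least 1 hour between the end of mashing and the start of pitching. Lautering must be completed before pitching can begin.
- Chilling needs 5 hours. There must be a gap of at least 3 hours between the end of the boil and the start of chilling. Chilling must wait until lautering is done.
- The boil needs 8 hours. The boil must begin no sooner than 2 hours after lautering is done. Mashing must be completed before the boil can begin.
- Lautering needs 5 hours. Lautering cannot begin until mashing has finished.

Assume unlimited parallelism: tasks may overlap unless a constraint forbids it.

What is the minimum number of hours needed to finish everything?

Mashing cannot begin until its own release at hour 2. It runs from hour 2 to 2 + 9 = hour 11.
Lautering cannot begin until mashing (finishes hour 11). It runs from hour 11 to 11 + 5 = hour 16.
Pitching cannot start until mashing (finishes hour 11, plus 1-hour gap → hour 12); lautering (finishes hour 16). The controlling bound is hour 16, so pitching finishes at 16 + 6 = hour 22.
The boil has to wait for lautering (finishes hour 16, plus 2-hour gap → hour 18); mashing (finishes hour 11). The latest of these is hour 18, so the boil runs hour 18 to 18 + 8 = hour 26.
Chilling cannot start until the boil (finishes hour 26, plus 3-hour gap → hour 29); lautering (finishes hour 16). The controlling bound is hour 29, so chilling finishes at 29 + 5 = hour 34.
All tasks are finished once the last one completes. Finish times: Mashing at 11, Lautering at 16, The boil at 26, Chilling at 34, Pitching at 22. The latest is hour 34.

34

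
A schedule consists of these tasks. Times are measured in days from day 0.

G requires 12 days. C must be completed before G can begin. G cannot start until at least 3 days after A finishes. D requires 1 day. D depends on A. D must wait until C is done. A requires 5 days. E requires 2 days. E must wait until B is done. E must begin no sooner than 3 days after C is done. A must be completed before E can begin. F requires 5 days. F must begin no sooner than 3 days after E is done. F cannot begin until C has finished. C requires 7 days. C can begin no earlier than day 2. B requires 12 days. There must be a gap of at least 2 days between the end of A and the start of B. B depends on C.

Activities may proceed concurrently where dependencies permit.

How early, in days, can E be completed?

After its own release at day 2, C can start at day 2 and finishes at day 9.
Nothing blocks A, so it runs from day 0 to day 5.
B needs all of A (finishes day 5, plus 2-day gap → day 7); C (finishes day 9). That puts its earliest start at day 9; it finishes at 9 + 12 = day 21.
E cannot start until B (finishes day 21); C (finishes day 9, plus 3-day gap → day 12); A (finishes day 5). The controlling bound is day 21, so E finishes at 21 + 2 = day 23.

23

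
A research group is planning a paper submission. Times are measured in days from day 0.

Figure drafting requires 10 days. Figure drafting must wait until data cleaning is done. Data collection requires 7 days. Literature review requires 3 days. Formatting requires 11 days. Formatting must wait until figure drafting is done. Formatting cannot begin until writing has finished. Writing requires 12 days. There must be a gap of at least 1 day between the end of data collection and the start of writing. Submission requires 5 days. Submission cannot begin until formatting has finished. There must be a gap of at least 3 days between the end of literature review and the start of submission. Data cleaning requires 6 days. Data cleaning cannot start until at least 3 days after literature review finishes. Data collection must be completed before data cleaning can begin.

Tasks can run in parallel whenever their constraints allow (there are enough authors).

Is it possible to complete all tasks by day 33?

No

Nothing blocks data collection, so it runs from day 0 to day 7.
Writing waits on data collection (finishes day 7, plus 1-day gap → day 8), so it starts at day 8 and finishes at 8 + 12 = day 20.
Nothing blocks literature review, so it runs from day 0 to day 3.
For data cleaning: literature review (finishes day 3, plus 3-day gap → day 6); data collection (finishes day 7). Taking the maximum gives a start of day 7, and it finishes at 7 + 6 = day 13.
Figure drafting waits on data cleaning (finishes day 13), so it starts at day 13 and finishes at 13 + 10 = day 23.
Formatting cannot start until figure drafting (finishes day 23); writing (finishes day 20). The controlling bound is day 23, so formatting finishes at 23 + 11 = day 34.
Submission cannot start until formatting (finishes day 34); literature review (finishes day 3, plus 3-day gap → day 6). The controlling bound is day 34, so submission finishes at 34 + 5 = day 39.
The earliest everything can be done is day 39, which is after the deadline of 33, so it is not possible.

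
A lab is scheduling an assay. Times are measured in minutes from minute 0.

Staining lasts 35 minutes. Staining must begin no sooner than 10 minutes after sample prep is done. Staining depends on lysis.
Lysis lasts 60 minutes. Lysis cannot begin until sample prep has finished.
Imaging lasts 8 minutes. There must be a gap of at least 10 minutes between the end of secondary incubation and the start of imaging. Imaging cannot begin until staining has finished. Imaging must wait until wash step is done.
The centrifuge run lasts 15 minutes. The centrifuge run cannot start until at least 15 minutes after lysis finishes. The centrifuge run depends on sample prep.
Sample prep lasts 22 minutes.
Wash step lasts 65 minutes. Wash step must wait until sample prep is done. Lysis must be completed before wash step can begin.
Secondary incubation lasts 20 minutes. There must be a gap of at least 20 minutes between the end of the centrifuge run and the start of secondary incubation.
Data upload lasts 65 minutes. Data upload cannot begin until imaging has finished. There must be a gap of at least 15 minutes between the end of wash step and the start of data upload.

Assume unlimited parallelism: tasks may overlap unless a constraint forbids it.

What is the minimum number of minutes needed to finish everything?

235

Sample prep has no prerequisites, so it starts at minute 0 and finishes at minute 22.
Lysis waits on sample prep (finishes minute 22), so it starts at minute 22 and finishes at 22 + 60 = minute 82.
Staining has to wait for sample prep (finishes minute 22, plus 10-minute gap → minute 32); lysis (finishes minute 82). The latest of these is minute 82, so staining runs minute 82 to 82 + 35 = minute 117.
Wash step has to wait for sample prep (finishes minute 22); lysis (finishes minute 82). The latest of these is minute 82, so wash step runs minute 82 to 82 + 65 = minute 147.
The centrifuge run has to wait for lysis (finishes minute 82, plus 15-minute gap → minute 97); sample prep (finishes minute 22). The latest of these is minute 97, so the centrifuge run runs minute 97 to 97 + 15 = minute 112.
Secondary incubation waits on the centrifuge run (finishes minute 112, plus 20-minute gap → minute 132), so it starts at minute 132 and finishes at 132 + 20 = minute 152.
Imaging needs all of secondary incubation (finishes minute 152, plus 10-minute gap → minute 162); staining (finishes minute 117); wash step (finishes minute 147). That puts its earliest start at minute 162; it finishes at 162 + 8 = minute 170.
Data upload cannot start until imaging (finishes minute 170); wash step (finishes minute 147, plus 15-minute gap → minute 162). The controlling bound is minute 170, so data upload finishes at 170 + 65 = minute 235.
All tasks are finished once the last one completes. Finish times: Sample prep at 22, Lysis at 82, The centrifuge run at 112, Wash step at 147, Staining at 117, Secondary incubation at 152, Imaging at 170, Data upload at 235. The latest is minute 235.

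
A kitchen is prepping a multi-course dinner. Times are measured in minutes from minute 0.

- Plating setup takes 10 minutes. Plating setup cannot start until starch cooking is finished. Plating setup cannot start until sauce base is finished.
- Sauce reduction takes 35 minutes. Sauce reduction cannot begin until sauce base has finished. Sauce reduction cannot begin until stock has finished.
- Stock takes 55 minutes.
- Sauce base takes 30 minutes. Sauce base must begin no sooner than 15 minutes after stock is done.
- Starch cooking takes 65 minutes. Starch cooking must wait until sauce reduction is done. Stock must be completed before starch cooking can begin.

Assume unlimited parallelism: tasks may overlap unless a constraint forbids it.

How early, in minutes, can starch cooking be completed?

200

Nothing blocks stock, so it runs from minute 0 to minute 55.
After stock (finishes minute 55, plus 15-minute gap → minute 70), sauce base can start at minute 70 and finishes at minute 100.
Sauce reduction cannot start until sauce base (finishes minute 100); stock (finishes minute 55). The controlling bound is minute 100, so sauce reduction finishes at 100 + 35 = minute 135.
For starch cooking: sauce reduction (finishes minute 135); stock (finishes minute 55). Taking the maximum gives a start of minute 135, and it finishes at 135 + 65 = minute 200.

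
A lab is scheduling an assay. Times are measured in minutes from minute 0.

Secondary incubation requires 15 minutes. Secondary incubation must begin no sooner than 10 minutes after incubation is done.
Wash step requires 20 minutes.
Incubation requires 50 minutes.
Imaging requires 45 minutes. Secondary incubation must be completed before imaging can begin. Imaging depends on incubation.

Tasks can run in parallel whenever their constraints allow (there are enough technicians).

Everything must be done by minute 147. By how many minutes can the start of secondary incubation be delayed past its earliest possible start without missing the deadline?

Incubation can start immediately at minute 0; it finishes at minute 50.
After incubation (finishes minute 50, plus 10-minute gap → minute 60), secondary incubation can start at minute 60 and finishes at minute 75.

Working backward from the deadline:
Imaging has no dependents, so it just needs to finish by minute 147. Starting by 147 − 45 = minute 102 achieves that.
Secondary incubation must finish before imaging (must start by minute 102). With a 15-minute duration, secondary incubation must start by 102 − 15 = minute 87.
So secondary incubation can start as early as minute 60 and as late as minute 87, giving 87 − 60 = 27 minutes of slack.

27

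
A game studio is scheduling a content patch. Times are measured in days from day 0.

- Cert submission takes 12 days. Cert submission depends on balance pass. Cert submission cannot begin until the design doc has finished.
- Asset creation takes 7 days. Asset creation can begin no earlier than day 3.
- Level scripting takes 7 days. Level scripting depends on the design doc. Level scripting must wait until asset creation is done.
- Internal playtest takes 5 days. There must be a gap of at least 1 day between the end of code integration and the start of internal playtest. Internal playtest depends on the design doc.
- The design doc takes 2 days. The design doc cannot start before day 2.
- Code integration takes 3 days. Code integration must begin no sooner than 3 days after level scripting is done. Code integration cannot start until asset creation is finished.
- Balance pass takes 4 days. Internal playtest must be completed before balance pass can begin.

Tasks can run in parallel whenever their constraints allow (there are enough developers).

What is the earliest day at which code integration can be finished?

23

After its own release at day 3, asset creation can start at day 3 and finishes at day 10.
The design doc cannot begin until its own release at day 2. It runs from day 2 to 2 + 2 = day 4.
Level scripting has to wait for the design doc (finishes day 4); asset creation (finishes day 10). The latest of these is day 10, so level scripting runs day 10 to 10 + 7 = day 17.
Code integration has to wait for level scripting (finishes day 17, plus 3-day gap → day 20); asset creation (finishes day 10). The latest of these is day 20, so code integration runs day 20 to 20 + 3 = day 23.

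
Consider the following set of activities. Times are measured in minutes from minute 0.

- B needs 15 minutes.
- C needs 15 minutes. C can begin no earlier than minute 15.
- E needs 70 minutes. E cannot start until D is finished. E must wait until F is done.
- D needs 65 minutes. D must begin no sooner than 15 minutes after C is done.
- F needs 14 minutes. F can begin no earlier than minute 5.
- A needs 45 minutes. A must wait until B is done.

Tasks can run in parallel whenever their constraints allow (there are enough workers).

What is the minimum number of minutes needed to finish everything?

180

After its own release at minute 5, F can start at minute 5 and finishes at minute 19.
After its own release at minute 15, C can start at minute 15 and finishes at minute 30.
D waits on C (finishes minute 30, plus 15-minute gap → minute 45), so it starts at minute 45 and finishes at 45 + 65 = minute 110.
For E: D (finishes minute 110); F (finishes minute 19). Taking the maximum gives a start of minute 110, and it finishes at 110 + 70 = minute 180.
B can start immediately at minute 0; it finishes at minute 15.
A waits on B (finishes minute 15), so it starts at minute 15 and finishes at 15 + 45 = minute 60.
All tasks are finished once the last one completes. Finish times: A at 60, B at 15, C at 30, D at 110, E at 180, F at 19. The latest is minute 180.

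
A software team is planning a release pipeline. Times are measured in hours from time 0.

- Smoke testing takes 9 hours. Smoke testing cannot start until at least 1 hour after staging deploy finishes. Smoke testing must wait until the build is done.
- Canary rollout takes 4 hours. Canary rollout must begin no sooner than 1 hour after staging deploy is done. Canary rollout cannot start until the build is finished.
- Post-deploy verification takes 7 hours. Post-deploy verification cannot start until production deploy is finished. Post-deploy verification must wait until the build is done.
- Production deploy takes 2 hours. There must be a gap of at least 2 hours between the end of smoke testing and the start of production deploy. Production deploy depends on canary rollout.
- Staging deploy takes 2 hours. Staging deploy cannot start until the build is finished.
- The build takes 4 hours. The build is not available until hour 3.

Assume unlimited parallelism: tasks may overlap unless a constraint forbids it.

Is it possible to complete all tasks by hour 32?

Yes

After its own release at hour 3, the build can start at hour 3 and finishes at hour 7.
Staging deploy cannot begin until the build (finishes hour 7). It runs from hour 7 to 7 + 2 = hour 9.
For canary rollout: staging deploy (finishes hour 9, plus 1-hour gap → hour 10); the build (finishes hour 7). Taking the maximum gives a start of hour 10, and it finishes at 10 + 4 = hour 14.
Smoke testing needs all of staging deploy (finishes hour 9, plus 1-hour gap → hour 10); the build (finishes hour 7). That puts its earliest start at hour 10; it finishes at 10 + 9 = hour 19.
Production deploy needs all of smoke testing (finishes hour 19, plus 2-hour gap → hour 21); canary rollout (finishes hour 14). That puts its earliest start at hour 21; it finishes at 21 + 2 = hour 23.
For post-deploy verification: production deploy (finishes hour 23); the build (finishes hour 7). Taking the maximum gives a start of hour 23, and it finishes at 23 + 7 = hour 30.
Every task is finished by hour 30, which is no later than the deadline of 32, so the schedule is feasible.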